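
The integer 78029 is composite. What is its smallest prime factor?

78029 is odd.
Digit sum 26, not divisible by 3.
Ends in 9: not divisible by 5.
7: 78029 = 7·11147

7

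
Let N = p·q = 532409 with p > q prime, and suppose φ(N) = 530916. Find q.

587

φ(n) = (p−1)(q−1) = n − (p+q) + 1, so p + q = 532409 − 530916 + 1 = 1494.
p and q are the roots of t² − 1494t + 532409 = 0.
Discriminant: 1494² − 4·532409 = 2232036 − 2129636 = 102400; √102400 = 320.
q = (1494 − 320)/2 = 587, p = (1494 + 320)/2 = 907.
Check: 587 · 907 = 532409.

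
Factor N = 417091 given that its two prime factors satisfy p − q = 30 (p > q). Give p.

Since p = q + 30, we have 417091 = q(q + 30), so q² + 30q − 417091 = 0.
Discriminant: 30² + 4·417091 = 900 + 1668364 = 1669264; √1669264 = 1292.
q = (−30 + 1292)/2 = 631, and p = q + 30 = 661.
Check: 631 · 661 = 417091.

661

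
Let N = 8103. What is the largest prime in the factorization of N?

73

8103 = 3 · 2701
2701 = 37 · 73
73 is prime.
So 8103 = 3 · 37 · 73; the largest prime factor is 73.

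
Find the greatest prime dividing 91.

13

91 = 7 · 13
13 is prime.
So 91 = 7 · 13; the largest prime factor is 13.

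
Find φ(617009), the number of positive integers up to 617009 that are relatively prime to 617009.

592000

Factor: 617009 = 41 · 101 · 149.
φ(617009) = (41−1) · (101−1) · (149−1) = 40 · 100 · 148 = 592000.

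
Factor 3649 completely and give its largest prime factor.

3649 = 41 · 89
89 is prime.
So 3649 = 41 · 89; the largest prime factor is 89.

89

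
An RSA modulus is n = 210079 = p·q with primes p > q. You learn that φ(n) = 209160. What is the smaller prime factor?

421

φ(n) = (p−1)(q−1) = n − (p+q) + 1, so p + q = 210079 − 209160 + 1 = 920.
p and q are the roots of t² − 920t + 210079 = 0.
Discriminant: 920² − 4·210079 = 846400 − 840316 = 6084; √6084 = 78.
q = (920 − 78)/2 = 421, p = (920 + 78)/2 = 499.
Check: 421 · 499 = 210079.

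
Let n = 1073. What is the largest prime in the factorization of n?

1073 = 29 · 37
37 is prime.
So 1073 = 29 · 37; the largest prime factor is 37.

37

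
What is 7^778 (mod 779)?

7^1 ≡ 7 (mod 779)
7^2 ≡ 7^2 = 49 ≡ 49 (mod 779)
7^4 ≡ 49^2 = 2401 ≡ 64 (mod 779)
7^8 ≡ 64^2 = 4096 ≡ 201 (mod 779)
7^16 ≡ 201^2 = 40401 ≡ 672 (mod 779)
7^32 ≡ 672^2 = 451584 ≡ 543 (mod 779)
7^64 ≡ 543^2 = 294849 ≡ 387 (mod 779)
7^128 ≡ 387^2 = 149769 ≡ 201 (mod 779)
7^256 ≡ 201^2 = 40401 ≡ 672 (mod 779)
7^512 ≡ 672^2 = 451584 ≡ 543 (mod 779)
778 = 512 + 256 + 8 + 2 in binary powers of 2.
So 7^778 ≡ 543 · 672 · 201 · 49 ≡ 292 (mod 779).
Since 292 ≠ 1, base 7 is a Fermat witness: 779 is composite.

292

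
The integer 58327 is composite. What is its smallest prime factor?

58327 is odd.
Digit sum 25, not divisible by 3.
Ends in 7: not divisible by 5.
7: 58327 = 7·8332 + 3
11: 58327 = 11·5302 + 5
13: 58327 = 13·4486 + 9
17: 58327 = 17·3431

17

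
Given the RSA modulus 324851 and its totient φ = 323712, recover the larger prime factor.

577

φ(n) = (p−1)(q−1) = n − (p+q) + 1, so p + q = 324851 − 323712 + 1 = 1140.
p and q are the roots of t² − 1140t + 324851 = 0.
Discriminant: 1140² − 4·324851 = 1299600 − 1299404 = 196; √196 = 14.
q = (1140 − 14)/2 = 563, p = (1140 + 14)/2 = 577.
Check: 563 · 577 = 324851.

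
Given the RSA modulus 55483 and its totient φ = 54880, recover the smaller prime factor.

113

φ(n) = (p−1)(q−1) = n − (p+q) + 1, so p + q = 55483 − 54880 + 1 = 604.
p and q are the roots of t² − 604t + 55483 = 0.
Discriminant: 604² − 4·55483 = 364816 − 221932 = 142884; √142884 = 378.
q = (604 − 378)/2 = 113, p = (604 + 378)/2 = 491.
Check: 113 · 491 = 55483.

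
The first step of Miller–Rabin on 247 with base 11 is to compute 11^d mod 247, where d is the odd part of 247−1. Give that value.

247 − 1 = 246 = 2^1 · 123, so d = 123.
11^1 ≡ 11 (mod 247)
11^2 ≡ 11^2 = 121 ≡ 121 (mod 247)
11^4 ≡ 121^2 = 14641 ≡ 68 (mod 247)
11^8 ≡ 68^2 = 4624 ≡ 178 (mod 247)
11^16 ≡ 178^2 = 31684 ≡ 68 (mod 247)
11^32 ≡ 68^2 = 4624 ≡ 178 (mod 247)
11^64 ≡ 178^2 = 31684 ≡ 68 (mod 247)
123 = 64 + 32 + 16 + 8 + 2 + 1 in binary powers of 2.
So 11^123 ≡ 68 · 178 · 68 · 178 · 121 · 11 ≡ 96 (mod 247).
Squaring chain: 96; never reaches −1, so base 11 is a Miller–Rabin witness that 247 is composite.

96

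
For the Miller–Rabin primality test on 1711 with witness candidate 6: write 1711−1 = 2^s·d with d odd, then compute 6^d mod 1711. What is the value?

760

1711 − 1 = 1710 = 2^1 · 855, so d = 855.
6^1 ≡ 6 (mod 1711)
6^2 ≡ 6^2 = 36 ≡ 36 (mod 1711)
6^4 ≡ 36^2 = 1296 ≡ 1296 (mod 1711)
6^8 ≡ 1296^2 = 1679616 ≡ 1125 (mod 1711)
6^16 ≡ 1125^2 = 1265625 ≡ 1196 (mod 1711)
6^32 ≡ 1196^2 = 1430416 ≡ 20 (mod 1711)
6^64 ≡ 20^2 = 400 ≡ 400 (mod 1711)
6^128 ≡ 400^2 = 160000 ≡ 877 (mod 1711)
6^256 ≡ 877^2 = 769129 ≡ 890 (mod 1711)
6^512 ≡ 890^2 = 792100 ≡ 1618 (mod 1711)
855 = 512 + 256 + 64 + 16 + 4 + 2 + 1 in binary powers of 2.
So 6^855 ≡ 1618 · 890 · 400 · 1196 · 1296 · 36 · 6 ≡ 760 (mod 1711).
Squaring chain: 760; never reaches −1, so base 6 is a Miller–Rabin witness that 1711 is composite.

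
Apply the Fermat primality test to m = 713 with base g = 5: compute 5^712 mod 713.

315

5^1 ≡ 5 (mod 713)
5^2 ≡ 5^2 = 25 ≡ 25 (mod 713)
5^4 ≡ 25^2 = 625 ≡ 625 (mod 713)
5^8 ≡ 625^2 = 390625 ≡ 614 (mod 713)
5^16 ≡ 614^2 = 376996 ≡ 532 (mod 713)
5^32 ≡ 532^2 = 283024 ≡ 676 (mod 713)
5^64 ≡ 676^2 = 456976 ≡ 656 (mod 713)
5^128 ≡ 656^2 = 430336 ≡ 397 (mod 713)
5^256 ≡ 397^2 = 157609 ≡ 36 (mod 713)
5^512 ≡ 36^2 = 1296 ≡ 583 (mod 713)
712 = 512 + 128 + 64 + 8 in binary powers of 2.
So 5^712 ≡ 583 · 397 · 656 · 614 ≡ 315 (mod 713).
Since 315 ≠ 1, base 5 is a Fermat witness: 713 is composite.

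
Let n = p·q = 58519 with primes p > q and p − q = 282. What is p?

421

Since p = q + 282, we have 58519 = q(q + 282), so q² + 282q − 58519 = 0.
Discriminant: 282² + 4·58519 = 79524 + 234076 = 313600; √313600 = 560.
q = (−282 + 560)/2 = 139, and p = q + 282 = 421.
Check: 139 · 421 = 58519.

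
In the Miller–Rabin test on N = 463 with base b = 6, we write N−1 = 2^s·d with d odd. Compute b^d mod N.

463 − 1 = 462 = 2^1 · 231, so d = 231.
6^1 ≡ 6 (mod 463)
6^2 ≡ 6^2 = 36 ≡ 36 (mod 463)
6^4 ≡ 36^2 = 1296 ≡ 370 (mod 463)
6^8 ≡ 370^2 = 136900 ≡ 315 (mod 463)
6^16 ≡ 315^2 = 99225 ≡ 143 (mod 463)
6^32 ≡ 143^2 = 20449 ≡ 77 (mod 463)
6^64 ≡ 77^2 = 5929 ≡ 373 (mod 463)
6^128 ≡ 373^2 = 139129 ≡ 229 (mod 463)
231 = 128 + 64 + 32 + 4 + 2 + 1 in binary powers of 2.
So 6^231 ≡ 229 · 373 · 77 · 370 · 36 · 6 ≡ 462 (mod 463).
Since 6^d ≡ 462 (mod 463), base 6 does not prove 463 composite.

462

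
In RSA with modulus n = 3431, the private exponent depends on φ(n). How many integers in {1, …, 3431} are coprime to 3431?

3312

Factor: 3431 = 47 · 73.
φ(3431) = (47−1) · (73−1) = 46 · 72 = 3312.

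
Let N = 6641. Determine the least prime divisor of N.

29

6641 is odd.
Digit sum 17, not divisible by 3.
Ends in 1: not divisible by 5.
7: 6641 = 7·948 + 5
11: 6641 = 11·603 + 8
13: 6641 = 13·510 + 11
17: 6641 = 17·390 + 11
19: 6641 = 19·349 + 10
23: 6641 = 23·288 + 17
29: 6641 = 29·229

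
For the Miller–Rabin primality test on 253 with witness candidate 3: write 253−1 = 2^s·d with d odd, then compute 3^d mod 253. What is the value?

236

253 − 1 = 252 = 2^2 · 63, so d = 63.
3^1 ≡ 3 (mod 253)
3^2 ≡ 3^2 = 9 ≡ 9 (mod 253)
3^4 ≡ 9^2 = 81 ≡ 81 (mod 253)
3^8 ≡ 81^2 = 6561 ≡ 236 (mod 253)
3^16 ≡ 236^2 = 55696 ≡ 36 (mod 253)
3^32 ≡ 36^2 = 1296 ≡ 31 (mod 253)
63 = 32 + 16 + 8 + 4 + 2 + 1 in binary powers of 2.
So 3^63 ≡ 31 · 36 · 236 · 81 · 9 · 3 ≡ 236 (mod 253).
Squaring chain: 236 → 36; never reaches −1, so base 3 is a Miller–Rabin witness that 253 is composite.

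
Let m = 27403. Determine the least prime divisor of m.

67

27403 is odd.
Digit sum 16, not divisible by 3.
Ends in 3: not divisible by 5.
7: 27403 = 7·3914 + 5
11: 27403 = 11·2491 + 2
13: 27403 = 13·2107 + 12
17: 27403 = 17·1611 + 16
19: 27403 = 19·1442 + 5
23: 27403 = 23·1191 + 10
29: 27403 = 29·944 + 27
31: 27403 = 31·883 + 30
37: 27403 = 37·740 + 23
41: 27403 = 41·668 + 15
43: 27403 = 43·637 + 12
47: 27403 = 47·583 + 2
53: 27403 = 53·517 + 2
59: 27403 = 59·464 + 27
61: 27403 = 61·449 + 14
67: 27403 = 67·409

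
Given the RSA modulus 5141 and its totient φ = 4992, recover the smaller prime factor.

53

φ(n) = (p−1)(q−1) = n − (p+q) + 1, so p + q = 5141 − 4992 + 1 = 150.
p and q are the roots of t² − 150t + 5141 = 0.
Discriminant: 150² − 4·5141 = 22500 − 20564 = 1936; √1936 = 44.
q = (150 − 44)/2 = 53, p = (150 + 44)/2 = 97.
Check: 53 · 97 = 5141.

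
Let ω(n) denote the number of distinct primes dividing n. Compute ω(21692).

4

21692 = 2^2 · 5423
5423 = 11 · 493
493 = 17 · 29
21692 = 2^2 · 11 · 17 · 29, which has 4 distinct prime factors.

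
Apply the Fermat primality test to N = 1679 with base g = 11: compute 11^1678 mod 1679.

791

11^1 ≡ 11 (mod 1679)
11^2 ≡ 11^2 = 121 ≡ 121 (mod 1679)
11^4 ≡ 121^2 = 14641 ≡ 1209 (mod 1679)
11^8 ≡ 1209^2 = 1461681 ≡ 951 (mod 1679)
11^16 ≡ 951^2 = 904401 ≡ 1099 (mod 1679)
11^32 ≡ 1099^2 = 1207801 ≡ 600 (mod 1679)
11^64 ≡ 600^2 = 360000 ≡ 694 (mod 1679)
11^128 ≡ 694^2 = 481636 ≡ 1442 (mod 1679)
11^256 ≡ 1442^2 = 2079364 ≡ 762 (mod 1679)
11^512 ≡ 762^2 = 580644 ≡ 1389 (mod 1679)
11^1024 ≡ 1389^2 = 1929321 ≡ 150 (mod 1679)
1678 = 1024 + 512 + 128 + 8 + 4 + 2 in binary powers of 2.
So 11^1678 ≡ 150 · 1389 · 1442 · 951 · 1209 · 121 ≡ 791 (mod 1679).
Since 791 ≠ 1, base 11 is a Fermat witness: 1679 is composite.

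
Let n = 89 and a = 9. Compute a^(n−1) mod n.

1

9^1 ≡ 9 (mod 89)
9^2 ≡ 9^2 = 81 ≡ 81 (mod 89)
9^4 ≡ 81^2 = 6561 ≡ 64 (mod 89)
9^8 ≡ 64^2 = 4096 ≡ 2 (mod 89)
9^16 ≡ 2^2 = 4 ≡ 4 (mod 89)
9^32 ≡ 4^2 = 16 ≡ 16 (mod 89)
9^64 ≡ 16^2 = 256 ≡ 78 (mod 89)
88 = 64 + 16 + 8 in binary powers of 2.
So 9^88 ≡ 78 · 4 · 2 ≡ 1 (mod 89).
Since the result is 1, base 9 gives no evidence that 89 is composite.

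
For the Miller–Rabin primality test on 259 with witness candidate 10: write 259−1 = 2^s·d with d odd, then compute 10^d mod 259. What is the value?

259 − 1 = 258 = 2^1 · 129, so d = 129.
10^1 ≡ 10 (mod 259)
10^2 ≡ 10^2 = 100 ≡ 100 (mod 259)
10^4 ≡ 100^2 = 10000 ≡ 158 (mod 259)
10^8 ≡ 158^2 = 24964 ≡ 100 (mod 259)
10^16 ≡ 100^2 = 10000 ≡ 158 (mod 259)
10^32 ≡ 158^2 = 24964 ≡ 100 (mod 259)
10^64 ≡ 100^2 = 10000 ≡ 158 (mod 259)
10^128 ≡ 158^2 = 24964 ≡ 100 (mod 259)
129 = 128 + 1 in binary powers of 2.
So 10^129 ≡ 100 · 10 ≡ 223 (mod 259).
Squaring chain: 223; never reaches −1, so base 10 is a Miller–Rabin witness that 259 is composite.

223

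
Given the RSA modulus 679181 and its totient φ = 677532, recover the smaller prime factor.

φ(n) = (p−1)(q−1) = n − (p+q) + 1, so p + q = 679181 − 677532 + 1 = 1650.
p and q are the roots of t² − 1650t + 679181 = 0.
Discriminant: 1650² − 4·679181 = 2722500 − 2716724 = 5776; √5776 = 76.
q = (1650 − 76)/2 = 787, p = (1650 + 76)/2 = 863.
Check: 787 · 863 = 679181.

787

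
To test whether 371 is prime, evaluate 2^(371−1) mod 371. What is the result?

2^1 ≡ 2 (mod 371)
2^2 ≡ 2^2 = 4 ≡ 4 (mod 371)
2^4 ≡ 4^2 = 16 ≡ 16 (mod 371)
2^8 ≡ 16^2 = 256 ≡ 256 (mod 371)
2^16 ≡ 256^2 = 65536 ≡ 240 (mod 371)
2^32 ≡ 240^2 = 57600 ≡ 95 (mod 371)
2^64 ≡ 95^2 = 9025 ≡ 121 (mod 371)
2^128 ≡ 121^2 = 14641 ≡ 172 (mod 371)
2^256 ≡ 172^2 = 29584 ≡ 275 (mod 371)
370 = 256 + 64 + 32 + 16 + 2 in binary powers of 2.
So 2^370 ≡ 275 · 121 · 95 · 240 · 4 ≡ 170 (mod 371).
Since 170 ≠ 1, base 2 is a Fermat witness: 371 is composite.

170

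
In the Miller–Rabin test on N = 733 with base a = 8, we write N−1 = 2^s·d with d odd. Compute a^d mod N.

733 − 1 = 732 = 2^2 · 183, so d = 183.
8^1 ≡ 8 (mod 733)
8^2 ≡ 8^2 = 64 ≡ 64 (mod 733)
8^4 ≡ 64^2 = 4096 ≡ 431 (mod 733)
8^8 ≡ 431^2 = 185761 ≡ 312 (mod 733)
8^16 ≡ 312^2 = 97344 ≡ 588 (mod 733)
8^32 ≡ 588^2 = 345744 ≡ 501 (mod 733)
8^64 ≡ 501^2 = 251001 ≡ 315 (mod 733)
8^128 ≡ 315^2 = 99225 ≡ 270 (mod 733)
183 = 128 + 32 + 16 + 4 + 2 + 1 in binary powers of 2.
So 8^183 ≡ 270 · 501 · 588 · 431 · 64 · 8 ≡ 353 (mod 733).
Squaring chain: 353 → 732; reaches −1, so base 8 does not prove 733 composite.

353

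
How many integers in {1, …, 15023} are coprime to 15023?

14760

Factor: 15023 = 83 · 181.
φ(15023) = (83−1) · (181−1) = 82 · 180 = 14760.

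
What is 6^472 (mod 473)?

135

6^1 ≡ 6 (mod 473)
6^2 ≡ 6^2 = 36 ≡ 36 (mod 473)
6^4 ≡ 36^2 = 1296 ≡ 350 (mod 473)
6^8 ≡ 350^2 = 122500 ≡ 466 (mod 473)
6^16 ≡ 466^2 = 217156 ≡ 49 (mod 473)
6^32 ≡ 49^2 = 2401 ≡ 36 (mod 473)
6^64 ≡ 36^2 = 1296 ≡ 350 (mod 473)
6^128 ≡ 350^2 = 122500 ≡ 466 (mod 473)
6^256 ≡ 466^2 = 217156 ≡ 49 (mod 473)
472 = 256 + 128 + 64 + 16 + 8 in binary powers of 2.
So 6^472 ≡ 49 · 466 · 350 · 49 · 466 ≡ 135 (mod 473).
Since 135 ≠ 1, base 6 is a Fermat witness: 473 is composite.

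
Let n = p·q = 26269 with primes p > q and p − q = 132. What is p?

241

Since p = q + 132, we have 26269 = q(q + 132), so q² + 132q − 26269 = 0.
Discriminant: 132² + 4·26269 = 17424 + 105076 = 122500; √122500 = 350.
q = (−132 + 350)/2 = 109, and p = q + 132 = 241.
Check: 109 · 241 = 26269.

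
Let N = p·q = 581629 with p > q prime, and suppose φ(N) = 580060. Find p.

971

φ(n) = (p−1)(q−1) = n − (p+q) + 1, so p + q = 581629 − 580060 + 1 = 1570.
p and q are the roots of t² − 1570t + 581629 = 0.
Discriminant: 1570² − 4·581629 = 2464900 − 2326516 = 138384; √138384 = 372.
q = (1570 − 372)/2 = 599, p = (1570 + 372)/2 = 971.
Check: 599 · 971 = 581629.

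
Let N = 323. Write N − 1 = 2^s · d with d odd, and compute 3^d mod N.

241

323 − 1 = 322 = 2^1 · 161, so d = 161.
3^1 ≡ 3 (mod 323)
3^2 ≡ 3^2 = 9 ≡ 9 (mod 323)
3^4 ≡ 9^2 = 81 ≡ 81 (mod 323)
3^8 ≡ 81^2 = 6561 ≡ 101 (mod 323)
3^16 ≡ 101^2 = 10201 ≡ 188 (mod 323)
3^32 ≡ 188^2 = 35344 ≡ 137 (mod 323)
3^64 ≡ 137^2 = 18769 ≡ 35 (mod 323)
3^128 ≡ 35^2 = 1225 ≡ 256 (mod 323)
161 = 128 + 32 + 1 in binary powers of 2.
So 3^161 ≡ 256 · 137 · 3 ≡ 241 (mod 323).
Squaring chain: 241; never reaches −1, so base 3 is a Miller–Rabin witness that 323 is composite.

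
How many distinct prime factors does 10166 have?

10166 = 2 · 5083
5083 = 13 · 391
391 = 17 · 23
10166 = 2 · 13 · 17 · 23, which has 4 distinct prime factors.

4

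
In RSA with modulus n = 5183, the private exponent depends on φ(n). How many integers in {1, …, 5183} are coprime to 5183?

5040

Factor: 5183 = 71 · 73.
φ(5183) = (71−1) · (73−1) = 70 · 72 = 5040.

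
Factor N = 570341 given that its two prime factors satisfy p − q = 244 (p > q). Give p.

Since p = q + 244, we have 570341 = q(q + 244), so q² + 244q − 570341 = 0.
Discriminant: 244² + 4·570341 = 59536 + 2281364 = 2340900; √2340900 = 1530.
q = (−244 + 1530)/2 = 643, and p = q + 244 = 887.
Check: 643 · 887 = 570341.

887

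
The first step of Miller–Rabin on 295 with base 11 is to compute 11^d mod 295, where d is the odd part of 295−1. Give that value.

56

295 − 1 = 294 = 2^1 · 147, so d = 147.
11^1 ≡ 11 (mod 295)
11^2 ≡ 11^2 = 121 ≡ 121 (mod 295)
11^4 ≡ 121^2 = 14641 ≡ 186 (mod 295)
11^8 ≡ 186^2 = 34596 ≡ 81 (mod 295)
11^16 ≡ 81^2 = 6561 ≡ 71 (mod 295)
11^32 ≡ 71^2 = 5041 ≡ 26 (mod 295)
11^64 ≡ 26^2 = 676 ≡ 86 (mod 295)
11^128 ≡ 86^2 = 7396 ≡ 21 (mod 295)
147 = 128 + 16 + 2 + 1 in binary powers of 2.
So 11^147 ≡ 21 · 71 · 121 · 11 ≡ 56 (mod 295).
Squaring chain: 56; never reaches −1, so base 11 is a Miller–Rabin witness that 295 is composite.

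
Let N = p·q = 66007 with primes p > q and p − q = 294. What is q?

149

Since p = q + 294, we have 66007 = q(q + 294), so q² + 294q − 66007 = 0.
Discriminant: 294² + 4·66007 = 86436 + 264028 = 350464; √350464 = 592.
q = (−294 + 592)/2 = 149, and p = q + 294 = 443.
Check: 149 · 443 = 66007.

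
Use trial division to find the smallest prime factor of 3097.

3097 is odd.
Digit sum 19, not divisible by 3.
Ends in 7: not divisible by 5.
7: 3097 = 7·442 + 3
11: 3097 = 11·281 + 6
13: 3097 = 13·238 + 3
17: 3097 = 17·182 + 3
19: 3097 = 19·163

19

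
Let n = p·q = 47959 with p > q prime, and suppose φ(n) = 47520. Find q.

φ(n) = (p−1)(q−1) = n − (p+q) + 1, so p + q = 47959 − 47520 + 1 = 440.
p and q are the roots of t² − 440t + 47959 = 0.
Discriminant: 440² − 4·47959 = 193600 − 191836 = 1764; √1764 = 42.
q = (440 − 42)/2 = 199, p = (440 + 42)/2 = 241.
Check: 199 · 241 = 47959.

199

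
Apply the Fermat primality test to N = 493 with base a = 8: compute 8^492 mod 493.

458

8^1 ≡ 8 (mod 493)
8^2 ≡ 8^2 = 64 ≡ 64 (mod 493)
8^4 ≡ 64^2 = 4096 ≡ 152 (mod 493)
8^8 ≡ 152^2 = 23104 ≡ 426 (mod 493)
8^16 ≡ 426^2 = 181476 ≡ 52 (mod 493)
8^32 ≡ 52^2 = 2704 ≡ 239 (mod 493)
8^64 ≡ 239^2 = 57121 ≡ 426 (mod 493)
8^128 ≡ 426^2 = 181476 ≡ 52 (mod 493)
8^256 ≡ 52^2 = 2704 ≡ 239 (mod 493)
492 = 256 + 128 + 64 + 32 + 8 + 4 in binary powers of 2.
So 8^492 ≡ 239 · 52 · 426 · 239 · 426 · 152 ≡ 458 (mod 493).
Since 458 ≠ 1, base 8 is a Fermat witness: 493 is composite.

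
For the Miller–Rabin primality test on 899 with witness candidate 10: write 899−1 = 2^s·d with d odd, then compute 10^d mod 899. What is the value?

648

899 − 1 = 898 = 2^1 · 449, so d = 449.
10^1 ≡ 10 (mod 899)
10^2 ≡ 10^2 = 100 ≡ 100 (mod 899)
10^4 ≡ 100^2 = 10000 ≡ 111 (mod 899)
10^8 ≡ 111^2 = 12321 ≡ 634 (mod 899)
10^16 ≡ 634^2 = 401956 ≡ 103 (mod 899)
10^32 ≡ 103^2 = 10609 ≡ 720 (mod 899)
10^64 ≡ 720^2 = 518400 ≡ 576 (mod 899)
10^128 ≡ 576^2 = 331776 ≡ 45 (mod 899)
10^256 ≡ 45^2 = 2025 ≡ 227 (mod 899)
449 = 256 + 128 + 64 + 1 in binary powers of 2.
So 10^449 ≡ 227 · 45 · 576 · 10 ≡ 648 (mod 899).
Squaring chain: 648; never reaches −1, so base 10 is a Miller–Rabin witness that 899 is composite.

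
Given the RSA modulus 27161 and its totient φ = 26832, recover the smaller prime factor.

φ(n) = (p−1)(q−1) = n − (p+q) + 1, so p + q = 27161 − 26832 + 1 = 330.
p and q are the roots of t² − 330t + 27161 = 0.
Discriminant: 330² − 4·27161 = 108900 − 108644 = 256; √256 = 16.
q = (330 − 16)/2 = 157, p = (330 + 16)/2 = 173.
Check: 157 · 173 = 27161.

157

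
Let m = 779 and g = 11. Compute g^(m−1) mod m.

11^1 ≡ 11 (mod 779)
11^2 ≡ 11^2 = 121 ≡ 121 (mod 779)
11^4 ≡ 121^2 = 14641 ≡ 619 (mod 779)
11^8 ≡ 619^2 = 383161 ≡ 672 (mod 779)
11^16 ≡ 672^2 = 451584 ≡ 543 (mod 779)
11^32 ≡ 543^2 = 294849 ≡ 387 (mod 779)
11^64 ≡ 387^2 = 149769 ≡ 201 (mod 779)
11^128 ≡ 201^2 = 40401 ≡ 672 (mod 779)
11^256 ≡ 672^2 = 451584 ≡ 543 (mod 779)
11^512 ≡ 543^2 = 294849 ≡ 387 (mod 779)
778 = 512 + 256 + 8 + 2 in binary powers of 2.
So 11^778 ≡ 387 · 543 · 672 · 121 ≡ 144 (mod 779).
Since 144 ≠ 1, base 11 is a Fermat witness: 779 is composite.

144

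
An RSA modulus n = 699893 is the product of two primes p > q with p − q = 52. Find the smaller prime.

Since p = q + 52, we have 699893 = q(q + 52), so q² + 52q − 699893 = 0.
Discriminant: 52² + 4·699893 = 2704 + 2799572 = 2802276; √2802276 = 1674.
q = (−52 + 1674)/2 = 811, and p = q + 52 = 863.
Check: 811 · 863 = 699893.

811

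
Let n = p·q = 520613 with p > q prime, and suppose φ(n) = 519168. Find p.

769

φ(n) = (p−1)(q−1) = n − (p+q) + 1, so p + q = 520613 − 519168 + 1 = 1446.
p and q are the roots of t² − 1446t + 520613 = 0.
Discriminant: 1446² − 4·520613 = 2090916 − 2082452 = 8464; √8464 = 92.
q = (1446 − 92)/2 = 677, p = (1446 + 92)/2 = 769.
Check: 677 · 769 = 520613.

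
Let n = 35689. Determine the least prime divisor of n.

89

35689 is odd.
Digit sum 31, not divisible by 3.
Ends in 9: not divisible by 5.
7: 35689 = 7·5098 + 3
11: 35689 = 11·3244 + 5
13: 35689 = 13·2745 + 4
17: 35689 = 17·2099 + 6
19: 35689 = 19·1878 + 7
23: 35689 = 23·1551 + 16
29: 35689 = 29·1230 + 19
31: 35689 = 31·1151 + 8
37: 35689 = 37·964 + 21
41: 35689 = 41·870 + 19
43: 35689 = 43·829 + 42
47: 35689 = 47·759 + 16
53: 35689 = 53·673 + 20
59: 35689 = 59·604 + 53
61: 35689 = 61·585 + 4
67: 35689 = 67·532 + 45
71: 35689 = 71·502 + 47
73: 35689 = 73·488 + 65
79: 35689 = 79·451 + 60
83: 35689 = 83·429 + 82
89: 35689 = 89·401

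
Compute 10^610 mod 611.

549

10^1 ≡ 10 (mod 611)
10^2 ≡ 10^2 = 100 ≡ 100 (mod 611)
10^4 ≡ 100^2 = 10000 ≡ 224 (mod 611)
10^8 ≡ 224^2 = 50176 ≡ 74 (mod 611)
10^16 ≡ 74^2 = 5476 ≡ 588 (mod 611)
10^32 ≡ 588^2 = 345744 ≡ 529 (mod 611)
10^64 ≡ 529^2 = 279841 ≡ 3 (mod 611)
10^128 ≡ 3^2 = 9 ≡ 9 (mod 611)
10^256 ≡ 9^2 = 81 ≡ 81 (mod 611)
10^512 ≡ 81^2 = 6561 ≡ 451 (mod 611)
610 = 512 + 64 + 32 + 2 in binary powers of 2.
So 10^610 ≡ 451 · 3 · 529 · 100 ≡ 549 (mod 611).
Since 549 ≠ 1, base 10 is a Fermat witness: 611 is composite.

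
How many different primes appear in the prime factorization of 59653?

59653 = 11^2 · 493
493 = 17 · 29
59653 = 11^2 · 17 · 29, which has 3 distinct prime factors.

3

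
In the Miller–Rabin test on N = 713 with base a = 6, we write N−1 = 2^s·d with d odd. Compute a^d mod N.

713 − 1 = 712 = 2^3 · 89, so d = 89.
6^1 ≡ 6 (mod 713)
6^2 ≡ 6^2 = 36 ≡ 36 (mod 713)
6^4 ≡ 36^2 = 1296 ≡ 583 (mod 713)
6^8 ≡ 583^2 = 339889 ≡ 501 (mod 713)
6^16 ≡ 501^2 = 251001 ≡ 25 (mod 713)
6^32 ≡ 25^2 = 625 ≡ 625 (mod 713)
6^64 ≡ 625^2 = 390625 ≡ 614 (mod 713)
89 = 64 + 16 + 8 + 1 in binary powers of 2.
So 6^89 ≡ 614 · 25 · 501 · 6 ≡ 305 (mod 713).
Squaring chain: 305 → 335 → 284; never reaches −1, so base 6 is a Miller–Rabin witness that 713 is composite.

305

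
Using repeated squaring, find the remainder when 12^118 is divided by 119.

2

12^1 ≡ 12 (mod 119)
12^2 ≡ 12^2 = 144 ≡ 25 (mod 119)
12^4 ≡ 25^2 = 625 ≡ 30 (mod 119)
12^8 ≡ 30^2 = 900 ≡ 67 (mod 119)
12^16 ≡ 67^2 = 4489 ≡ 86 (mod 119)
12^32 ≡ 86^2 = 7396 ≡ 18 (mod 119)
12^64 ≡ 18^2 = 324 ≡ 86 (mod 119)
118 = 64 + 32 + 16 + 4 + 2 in binary powers of 2.
So 12^118 ≡ 86 · 18 · 86 · 30 · 25 ≡ 2 (mod 119).
Since 2 ≠ 1, base 12 is a Fermat witness: 119 is composite.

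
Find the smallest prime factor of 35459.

35459 is odd.
Digit sum 26, not divisible by 3.
Ends in 9: not divisible by 5.
7: 35459 = 7·5065 + 4
11: 35459 = 11·3223 + 6
13: 35459 = 13·2727 + 8
17: 35459 = 17·2085 + 14
19: 35459 = 19·1866 + 5
23: 35459 = 23·1541 + 16
29: 35459 = 29·1222 + 21
31: 35459 = 31·1143 + 26
37: 35459 = 37·958 + 13
41: 35459 = 41·864 + 35
43: 35459 = 43·824 + 27
47: 35459 = 47·754 + 21
53: 35459 = 53·669 + 2
59: 35459 = 59·601

59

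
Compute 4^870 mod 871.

4^1 ≡ 4 (mod 871)
4^2 ≡ 4^2 = 16 ≡ 16 (mod 871)
4^4 ≡ 16^2 = 256 ≡ 256 (mod 871)
4^8 ≡ 256^2 = 65536 ≡ 211 (mod 871)
4^16 ≡ 211^2 = 44521 ≡ 100 (mod 871)
4^32 ≡ 100^2 = 10000 ≡ 419 (mod 871)
4^64 ≡ 419^2 = 175561 ≡ 490 (mod 871)
4^128 ≡ 490^2 = 240100 ≡ 575 (mod 871)
4^256 ≡ 575^2 = 330625 ≡ 516 (mod 871)
4^512 ≡ 516^2 = 266256 ≡ 601 (mod 871)
870 = 512 + 256 + 64 + 32 + 4 + 2 in binary powers of 2.
So 4^870 ≡ 601 · 516 · 490 · 419 · 256 · 16 ≡ 14 (mod 871).
Since 14 ≠ 1, base 4 is a Fermat witness: 871 is composite.

14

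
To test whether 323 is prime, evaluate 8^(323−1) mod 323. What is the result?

30

8^1 ≡ 8 (mod 323)
8^2 ≡ 8^2 = 64 ≡ 64 (mod 323)
8^4 ≡ 64^2 = 4096 ≡ 220 (mod 323)
8^8 ≡ 220^2 = 48400 ≡ 273 (mod 323)
8^16 ≡ 273^2 = 74529 ≡ 239 (mod 323)
8^32 ≡ 239^2 = 57121 ≡ 273 (mod 323)
8^64 ≡ 273^2 = 74529 ≡ 239 (mod 323)
8^128 ≡ 239^2 = 57121 ≡ 273 (mod 323)
8^256 ≡ 273^2 = 74529 ≡ 239 (mod 323)
322 = 256 + 64 + 2 in binary powers of 2.
So 8^322 ≡ 239 · 239 · 64 ≡ 30 (mod 323).
Since 30 ≠ 1, base 8 is a Fermat witness: 323 is composite.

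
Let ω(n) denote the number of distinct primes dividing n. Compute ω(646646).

6

646646 = 2 · 323323
323323 = 7 · 46189
46189 = 11 · 4199
4199 = 13 · 323
323 = 17 · 19
646646 = 2 · 7 · 11 · 13 · 17 · 19, which has 6 distinct prime factors.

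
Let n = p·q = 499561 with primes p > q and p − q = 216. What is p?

Since p = q + 216, we have 499561 = q(q + 216), so q² + 216q − 499561 = 0.
Discriminant: 216² + 4·499561 = 46656 + 1998244 = 2044900; √2044900 = 1430.
q = (−216 + 1430)/2 = 607, and p = q + 216 = 823.
Check: 607 · 823 = 499561.

823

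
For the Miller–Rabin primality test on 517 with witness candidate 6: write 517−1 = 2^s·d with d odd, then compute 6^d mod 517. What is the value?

517 − 1 = 516 = 2^2 · 129, so d = 129.
6^1 ≡ 6 (mod 517)
6^2 ≡ 6^2 = 36 ≡ 36 (mod 517)
6^4 ≡ 36^2 = 1296 ≡ 262 (mod 517)
6^8 ≡ 262^2 = 68644 ≡ 400 (mod 517)
6^16 ≡ 400^2 = 160000 ≡ 247 (mod 517)
6^32 ≡ 247^2 = 61009 ≡ 3 (mod 517)
6^64 ≡ 3^2 = 9 ≡ 9 (mod 517)
6^128 ≡ 9^2 = 81 ≡ 81 (mod 517)
129 = 128 + 1 in binary powers of 2.
So 6^129 ≡ 81 · 6 ≡ 486 (mod 517).
Squaring chain: 486 → 444; never reaches −1, so base 6 is a Miller–Rabin witness that 517 is composite.

486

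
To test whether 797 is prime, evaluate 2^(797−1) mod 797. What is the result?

1

2^1 ≡ 2 (mod 797)
2^2 ≡ 2^2 = 4 ≡ 4 (mod 797)
2^4 ≡ 4^2 = 16 ≡ 16 (mod 797)
2^8 ≡ 16^2 = 256 ≡ 256 (mod 797)
2^16 ≡ 256^2 = 65536 ≡ 182 (mod 797)
2^32 ≡ 182^2 = 33124 ≡ 447 (mod 797)
2^64 ≡ 447^2 = 199809 ≡ 559 (mod 797)
2^128 ≡ 559^2 = 312481 ≡ 57 (mod 797)
2^256 ≡ 57^2 = 3249 ≡ 61 (mod 797)
2^512 ≡ 61^2 = 3721 ≡ 533 (mod 797)
796 = 512 + 256 + 16 + 8 + 4 in binary powers of 2.
So 2^796 ≡ 533 · 61 · 182 · 256 · 16 ≡ 1 (mod 797).
Since the result is 1, base 2 gives no evidence that 797 is composite.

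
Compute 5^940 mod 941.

1

5^1 ≡ 5 (mod 941)
5^2 ≡ 5^2 = 25 ≡ 25 (mod 941)
5^4 ≡ 25^2 = 625 ≡ 625 (mod 941)
5^8 ≡ 625^2 = 390625 ≡ 110 (mod 941)
5^16 ≡ 110^2 = 12100 ≡ 808 (mod 941)
5^32 ≡ 808^2 = 652864 ≡ 751 (mod 941)
5^64 ≡ 751^2 = 564001 ≡ 342 (mod 941)
5^128 ≡ 342^2 = 116964 ≡ 280 (mod 941)
5^256 ≡ 280^2 = 78400 ≡ 297 (mod 941)
5^512 ≡ 297^2 = 88209 ≡ 696 (mod 941)
940 = 512 + 256 + 128 + 32 + 8 + 4 in binary powers of 2.
So 5^940 ≡ 696 · 297 · 280 · 751 · 110 · 625 ≡ 1 (mod 941).
Since the result is 1, base 5 gives no evidence that 941 is composite.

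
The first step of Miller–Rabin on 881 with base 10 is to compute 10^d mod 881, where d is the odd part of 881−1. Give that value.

177

881 − 1 = 880 = 2^4 · 55, so d = 55.
10^1 ≡ 10 (mod 881)
10^2 ≡ 10^2 = 100 ≡ 100 (mod 881)
10^4 ≡ 100^2 = 10000 ≡ 309 (mod 881)
10^8 ≡ 309^2 = 95481 ≡ 333 (mod 881)
10^16 ≡ 333^2 = 110889 ≡ 764 (mod 881)
10^32 ≡ 764^2 = 583696 ≡ 474 (mod 881)
55 = 32 + 16 + 4 + 2 + 1 in binary powers of 2.
So 10^55 ≡ 474 · 764 · 309 · 100 · 10 ≡ 177 (mod 881).
Squaring chain: 177 → 494 → 880 → 1; reaches −1, so base 10 does not prove 881 composite.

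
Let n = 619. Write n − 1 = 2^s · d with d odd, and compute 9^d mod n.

619 − 1 = 618 = 2^1 · 309, so d = 309.
9^1 ≡ 9 (mod 619)
9^2 ≡ 9^2 = 81 ≡ 81 (mod 619)
9^4 ≡ 81^2 = 6561 ≡ 371 (mod 619)
9^8 ≡ 371^2 = 137641 ≡ 223 (mod 619)
9^16 ≡ 223^2 = 49729 ≡ 209 (mod 619)
9^32 ≡ 209^2 = 43681 ≡ 351 (mod 619)
9^64 ≡ 351^2 = 123201 ≡ 20 (mod 619)
9^128 ≡ 20^2 = 400 ≡ 400 (mod 619)
9^256 ≡ 400^2 = 160000 ≡ 298 (mod 619)
309 = 256 + 32 + 16 + 4 + 1 in binary powers of 2.
So 9^309 ≡ 298 · 351 · 209 · 371 · 9 ≡ 1 (mod 619).
Since 9^d ≡ 1 (mod 619), base 9 does not prove 619 composite.

1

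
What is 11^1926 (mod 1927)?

11^1 ≡ 11 (mod 1927)
11^2 ≡ 11^2 = 121 ≡ 121 (mod 1927)
11^4 ≡ 121^2 = 14641 ≡ 1152 (mod 1927)
11^8 ≡ 1152^2 = 1327104 ≡ 1328 (mod 1927)
11^16 ≡ 1328^2 = 1763584 ≡ 379 (mod 1927)
11^32 ≡ 379^2 = 143641 ≡ 1043 (mod 1927)
11^64 ≡ 1043^2 = 1087849 ≡ 1021 (mod 1927)
11^128 ≡ 1021^2 = 1042441 ≡ 1861 (mod 1927)
11^256 ≡ 1861^2 = 3463321 ≡ 502 (mod 1927)
11^512 ≡ 502^2 = 252004 ≡ 1494 (mod 1927)
11^1024 ≡ 1494^2 = 2232036 ≡ 570 (mod 1927)
1926 = 1024 + 512 + 256 + 128 + 4 + 2 in binary powers of 2.
So 11^1926 ≡ 570 · 1494 · 502 · 1861 · 1152 · 121 ≡ 484 (mod 1927).
Since 484 ≠ 1, base 11 is a Fermat witness: 1927 is composite.

484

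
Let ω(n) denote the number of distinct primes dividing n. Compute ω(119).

2

119 = 7 · 17
119 = 7 · 17, which has 2 distinct prime factors.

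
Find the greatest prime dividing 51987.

43

51987 = 3 · 17329
17329 = 13 · 1333
1333 = 31 · 43
43 is prime.
So 51987 = 3 · 13 · 31 · 43; the largest prime factor is 43.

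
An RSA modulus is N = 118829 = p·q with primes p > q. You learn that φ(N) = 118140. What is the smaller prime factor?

331

φ(n) = (p−1)(q−1) = n − (p+q) + 1, so p + q = 118829 − 118140 + 1 = 690.
p and q are the roots of t² − 690t + 118829 = 0.
Discriminant: 690² − 4·118829 = 476100 − 475316 = 784; √784 = 28.
q = (690 − 28)/2 = 331, p = (690 + 28)/2 = 359.
Check: 331 · 359 = 118829.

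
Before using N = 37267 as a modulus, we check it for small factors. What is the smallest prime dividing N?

83

37267 is odd.
Digit sum 25, not divisible by 3.
Ends in 7: not divisible by 5.
7: 37267 = 7·5323 + 6
11: 37267 = 11·3387 + 10
13: 37267 = 13·2866 + 9
17: 37267 = 17·2192 + 3
19: 37267 = 19·1961 + 8
23: 37267 = 23·1620 + 7
29: 37267 = 29·1285 + 2
31: 37267 = 31·1202 + 5
37: 37267 = 37·1007 + 8
41: 37267 = 41·908 + 39
43: 37267 = 43·866 + 29
47: 37267 = 47·792 + 43
53: 37267 = 53·703 + 8
59: 37267 = 59·631 + 38
61: 37267 = 61·610 + 57
67: 37267 = 67·556 + 15
71: 37267 = 71·524 + 63
73: 37267 = 73·510 + 37
79: 37267 = 79·471 + 58
83: 37267 = 83·449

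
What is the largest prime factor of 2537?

2537 = 43 · 59
59 is prime.
So 2537 = 43 · 59; the largest prime factor is 59.

59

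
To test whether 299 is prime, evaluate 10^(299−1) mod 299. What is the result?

289

10^1 ≡ 10 (mod 299)
10^2 ≡ 10^2 = 100 ≡ 100 (mod 299)
10^4 ≡ 100^2 = 10000 ≡ 133 (mod 299)
10^8 ≡ 133^2 = 17689 ≡ 48 (mod 299)
10^16 ≡ 48^2 = 2304 ≡ 211 (mod 299)
10^32 ≡ 211^2 = 44521 ≡ 269 (mod 299)
10^64 ≡ 269^2 = 72361 ≡ 3 (mod 299)
10^128 ≡ 3^2 = 9 ≡ 9 (mod 299)
10^256 ≡ 9^2 = 81 ≡ 81 (mod 299)
298 = 256 + 32 + 8 + 2 in binary powers of 2.
So 10^298 ≡ 81 · 269 · 48 · 100 ≡ 289 (mod 299).
Since 289 ≠ 1, base 10 is a Fermat witness: 299 is composite.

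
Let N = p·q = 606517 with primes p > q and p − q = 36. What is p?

797

Since p = q + 36, we have 606517 = q(q + 36), so q² + 36q − 606517 = 0.
Discriminant: 36² + 4·606517 = 1296 + 2426068 = 2427364; √2427364 = 1558.
q = (−36 + 1558)/2 = 761, and p = q + 36 = 797.
Check: 761 · 797 = 606517.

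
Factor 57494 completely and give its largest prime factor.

57494 = 2 · 28747
28747 = 17 · 1691
1691 = 19 · 89
89 is prime.
So 57494 = 2 · 17 · 19 · 89; the largest prime factor is 89.

89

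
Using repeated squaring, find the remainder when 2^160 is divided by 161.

2^1 ≡ 2 (mod 161)
2^2 ≡ 2^2 = 4 ≡ 4 (mod 161)
2^4 ≡ 4^2 = 16 ≡ 16 (mod 161)
2^8 ≡ 16^2 = 256 ≡ 95 (mod 161)
2^16 ≡ 95^2 = 9025 ≡ 9 (mod 161)
2^32 ≡ 9^2 = 81 ≡ 81 (mod 161)
2^64 ≡ 81^2 = 6561 ≡ 121 (mod 161)
2^128 ≡ 121^2 = 14641 ≡ 151 (mod 161)
160 = 128 + 32 in binary powers of 2.
So 2^160 ≡ 151 · 81 ≡ 156 (mod 161).
Since 156 ≠ 1, base 2 is a Fermat witness: 161 is composite.

156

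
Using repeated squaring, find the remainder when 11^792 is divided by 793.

1

11^1 ≡ 11 (mod 793)
11^2 ≡ 11^2 = 121 ≡ 121 (mod 793)
11^4 ≡ 121^2 = 14641 ≡ 367 (mod 793)
11^8 ≡ 367^2 = 134689 ≡ 672 (mod 793)
11^16 ≡ 672^2 = 451584 ≡ 367 (mod 793)
11^32 ≡ 367^2 = 134689 ≡ 672 (mod 793)
11^64 ≡ 672^2 = 451584 ≡ 367 (mod 793)
11^128 ≡ 367^2 = 134689 ≡ 672 (mod 793)
11^256 ≡ 672^2 = 451584 ≡ 367 (mod 793)
11^512 ≡ 367^2 = 134689 ≡ 672 (mod 793)
792 = 512 + 256 + 16 + 8 in binary powers of 2.
So 11^792 ≡ 672 · 367 · 367 · 672 ≡ 1 (mod 793).
Since the result is 1, base 11 gives no evidence that 793 is composite.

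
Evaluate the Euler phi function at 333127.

Factor: 333127 = 19 · 89 · 197.
φ(333127) = (19−1) · (89−1) · (197−1) = 18 · 88 · 196 = 310464.

310464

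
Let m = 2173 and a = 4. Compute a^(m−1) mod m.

4^1 ≡ 4 (mod 2173)
4^2 ≡ 4^2 = 16 ≡ 16 (mod 2173)
4^4 ≡ 16^2 = 256 ≡ 256 (mod 2173)
4^8 ≡ 256^2 = 65536 ≡ 346 (mod 2173)
4^16 ≡ 346^2 = 119716 ≡ 201 (mod 2173)
4^32 ≡ 201^2 = 40401 ≡ 1287 (mod 2173)
4^64 ≡ 1287^2 = 1656369 ≡ 543 (mod 2173)
4^128 ≡ 543^2 = 294849 ≡ 1494 (mod 2173)
4^256 ≡ 1494^2 = 2232036 ≡ 365 (mod 2173)
4^512 ≡ 365^2 = 133225 ≡ 672 (mod 2173)
4^1024 ≡ 672^2 = 451584 ≡ 1773 (mod 2173)
4^2048 ≡ 1773^2 = 3143529 ≡ 1371 (mod 2173)
2172 = 2048 + 64 + 32 + 16 + 8 + 4 in binary powers of 2.
So 4^2172 ≡ 1371 · 543 · 1287 · 201 · 346 · 256 ≡ 1533 (mod 2173).
Since 1533 ≠ 1, base 4 is a Fermat witness: 2173 is composite.

1533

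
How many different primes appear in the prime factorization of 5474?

4

5474 = 2 · 2737
2737 = 7 · 391
391 = 17 · 23
5474 = 2 · 7 · 17 · 23, which has 4 distinct prime factors.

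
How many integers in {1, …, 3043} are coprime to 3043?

2848

Factor: 3043 = 17 · 179.
φ(3043) = (17−1) · (179−1) = 16 · 178 = 2848.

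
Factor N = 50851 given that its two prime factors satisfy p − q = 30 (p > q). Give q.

Since p = q + 30, we have 50851 = q(q + 30), so q² + 30q − 50851 = 0.
Discriminant: 30² + 4·50851 = 900 + 203404 = 204304; √204304 = 452.
q = (−30 + 452)/2 = 211, and p = q + 30 = 241.
Check: 211 · 241 = 50851.

211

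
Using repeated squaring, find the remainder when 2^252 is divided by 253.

2^1 ≡ 2 (mod 253)
2^2 ≡ 2^2 = 4 ≡ 4 (mod 253)
2^4 ≡ 4^2 = 16 ≡ 16 (mod 253)
2^8 ≡ 16^2 = 256 ≡ 3 (mod 253)
2^16 ≡ 3^2 = 9 ≡ 9 (mod 253)
2^32 ≡ 9^2 = 81 ≡ 81 (mod 253)
2^64 ≡ 81^2 = 6561 ≡ 236 (mod 253)
2^128 ≡ 236^2 = 55696 ≡ 36 (mod 253)
252 = 128 + 64 + 32 + 16 + 8 + 4 in binary powers of 2.
So 2^252 ≡ 36 · 236 · 81 · 9 · 3 · 16 ≡ 81 (mod 253).
Since 81 ≠ 1, base 2 is a Fermat witness: 253 is composite.

81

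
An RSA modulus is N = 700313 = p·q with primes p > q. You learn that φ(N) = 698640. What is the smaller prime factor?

φ(n) = (p−1)(q−1) = n − (p+q) + 1, so p + q = 700313 − 698640 + 1 = 1674.
p and q are the roots of t² − 1674t + 700313 = 0.
Discriminant: 1674² − 4·700313 = 2802276 − 2801252 = 1024; √1024 = 32.
q = (1674 − 32)/2 = 821, p = (1674 + 32)/2 = 853.
Check: 821 · 853 = 700313.

821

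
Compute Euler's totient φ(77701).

Factor: 77701 = 13 · 43 · 139.
φ(77701) = (13−1) · (43−1) · (139−1) = 12 · 42 · 138 = 69552.

69552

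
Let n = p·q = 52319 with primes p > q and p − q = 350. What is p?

463

Since p = q + 350, we have 52319 = q(q + 350), so q² + 350q − 52319 = 0.
Discriminant: 350² + 4·52319 = 122500 + 209276 = 331776; √331776 = 576.
q = (−350 + 576)/2 = 113, and p = q + 350 = 463.
Check: 113 · 463 = 52319.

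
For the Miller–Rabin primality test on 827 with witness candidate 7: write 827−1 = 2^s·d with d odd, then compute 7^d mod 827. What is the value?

827 − 1 = 826 = 2^1 · 413, so d = 413.
7^1 ≡ 7 (mod 827)
7^2 ≡ 7^2 = 49 ≡ 49 (mod 827)
7^4 ≡ 49^2 = 2401 ≡ 747 (mod 827)
7^8 ≡ 747^2 = 558009 ≡ 611 (mod 827)
7^16 ≡ 611^2 = 373321 ≡ 344 (mod 827)
7^32 ≡ 344^2 = 118336 ≡ 75 (mod 827)
7^64 ≡ 75^2 = 5625 ≡ 663 (mod 827)
7^128 ≡ 663^2 = 439569 ≡ 432 (mod 827)
7^256 ≡ 432^2 = 186624 ≡ 549 (mod 827)
413 = 256 + 128 + 16 + 8 + 4 + 1 in binary powers of 2.
So 7^413 ≡ 549 · 432 · 344 · 611 · 747 · 7 ≡ 826 (mod 827).
Since 7^d ≡ 826 (mod 827), base 7 does not prove 827 composite.

826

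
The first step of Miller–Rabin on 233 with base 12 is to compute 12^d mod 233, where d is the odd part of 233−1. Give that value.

221

233 − 1 = 232 = 2^3 · 29, so d = 29.
12^1 ≡ 12 (mod 233)
12^2 ≡ 12^2 = 144 ≡ 144 (mod 233)
12^4 ≡ 144^2 = 20736 ≡ 232 (mod 233)
12^8 ≡ 232^2 = 53824 ≡ 1 (mod 233)
12^16 ≡ 1^2 = 1 ≡ 1 (mod 233)
29 = 16 + 8 + 4 + 1 in binary powers of 2.
So 12^29 ≡ 1 · 1 · 232 · 12 ≡ 221 (mod 233).
Squaring chain: 221 → 144 → 232; reaches −1, so base 12 does not prove 233 composite.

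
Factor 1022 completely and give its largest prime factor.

73

1022 = 2 · 511
511 = 7 · 73
73 is prime.
So 1022 = 2 · 7 · 73; the largest prime factor is 73.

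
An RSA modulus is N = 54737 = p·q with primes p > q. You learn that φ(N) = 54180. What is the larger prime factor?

431

φ(n) = (p−1)(q−1) = n − (p+q) + 1, so p + q = 54737 − 54180 + 1 = 558.
p and q are the roots of t² − 558t + 54737 = 0.
Discriminant: 558² − 4·54737 = 311364 − 218948 = 92416; √92416 = 304.
q = (558 − 304)/2 = 127, p = (558 + 304)/2 = 431.
Check: 127 · 431 = 54737.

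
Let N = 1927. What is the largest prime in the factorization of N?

1927 = 41 · 47
47 is prime.
So 1927 = 41 · 47; the largest prime factor is 47.

47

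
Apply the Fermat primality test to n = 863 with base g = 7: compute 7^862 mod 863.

7^1 ≡ 7 (mod 863)
7^2 ≡ 7^2 = 49 ≡ 49 (mod 863)
7^4 ≡ 49^2 = 2401 ≡ 675 (mod 863)
7^8 ≡ 675^2 = 455625 ≡ 824 (mod 863)
7^16 ≡ 824^2 = 678976 ≡ 658 (mod 863)
7^32 ≡ 658^2 = 432964 ≡ 601 (mod 863)
7^64 ≡ 601^2 = 361201 ≡ 467 (mod 863)
7^128 ≡ 467^2 = 218089 ≡ 613 (mod 863)
7^256 ≡ 613^2 = 375769 ≡ 364 (mod 863)
7^512 ≡ 364^2 = 132496 ≡ 457 (mod 863)
862 = 512 + 256 + 64 + 16 + 8 + 4 + 2 in binary powers of 2.
So 7^862 ≡ 457 · 364 · 467 · 658 · 824 · 675 · 49 ≡ 1 (mod 863).
Since the result is 1, base 7 gives no evidence that 863 is composite.

1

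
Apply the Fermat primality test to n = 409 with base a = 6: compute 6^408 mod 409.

6^1 ≡ 6 (mod 409)
6^2 ≡ 6^2 = 36 ≡ 36 (mod 409)
6^4 ≡ 36^2 = 1296 ≡ 69 (mod 409)
6^8 ≡ 69^2 = 4761 ≡ 262 (mod 409)
6^16 ≡ 262^2 = 68644 ≡ 341 (mod 409)
6^32 ≡ 341^2 = 116281 ≡ 125 (mod 409)
6^64 ≡ 125^2 = 15625 ≡ 83 (mod 409)
6^128 ≡ 83^2 = 6889 ≡ 345 (mod 409)
6^256 ≡ 345^2 = 119025 ≡ 6 (mod 409)
408 = 256 + 128 + 16 + 8 in binary powers of 2.
So 6^408 ≡ 6 · 345 · 341 · 262 ≡ 1 (mod 409).
Since the result is 1, base 6 gives no evidence that 409 is composite.

1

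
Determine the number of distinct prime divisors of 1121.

2

1121 = 19 · 59
1121 = 19 · 59, which has 2 distinct prime factors.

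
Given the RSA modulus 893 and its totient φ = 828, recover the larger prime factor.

φ(n) = (p−1)(q−1) = n − (p+q) + 1, so p + q = 893 − 828 + 1 = 66.
p and q are the roots of t² − 66t + 893 = 0.
Discriminant: 66² − 4·893 = 4356 − 3572 = 784; √784 = 28.
q = (66 − 28)/2 = 19, p = (66 + 28)/2 = 47.
Check: 19 · 47 = 893.

47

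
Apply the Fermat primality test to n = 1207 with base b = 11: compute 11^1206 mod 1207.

144

11^1 ≡ 11 (mod 1207)
11^2 ≡ 11^2 = 121 ≡ 121 (mod 1207)
11^4 ≡ 121^2 = 14641 ≡ 157 (mod 1207)
11^8 ≡ 157^2 = 24649 ≡ 509 (mod 1207)
11^16 ≡ 509^2 = 259081 ≡ 783 (mod 1207)
11^32 ≡ 783^2 = 613089 ≡ 1140 (mod 1207)
11^64 ≡ 1140^2 = 1299600 ≡ 868 (mod 1207)
11^128 ≡ 868^2 = 753424 ≡ 256 (mod 1207)
11^256 ≡ 256^2 = 65536 ≡ 358 (mod 1207)
11^512 ≡ 358^2 = 128164 ≡ 222 (mod 1207)
11^1024 ≡ 222^2 = 49284 ≡ 1004 (mod 1207)
1206 = 1024 + 128 + 32 + 16 + 4 + 2 in binary powers of 2.
So 11^1206 ≡ 1004 · 256 · 1140 · 783 · 157 · 121 ≡ 144 (mod 1207).
Since 144 ≠ 1, base 11 is a Fermat witness: 1207 is composite.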